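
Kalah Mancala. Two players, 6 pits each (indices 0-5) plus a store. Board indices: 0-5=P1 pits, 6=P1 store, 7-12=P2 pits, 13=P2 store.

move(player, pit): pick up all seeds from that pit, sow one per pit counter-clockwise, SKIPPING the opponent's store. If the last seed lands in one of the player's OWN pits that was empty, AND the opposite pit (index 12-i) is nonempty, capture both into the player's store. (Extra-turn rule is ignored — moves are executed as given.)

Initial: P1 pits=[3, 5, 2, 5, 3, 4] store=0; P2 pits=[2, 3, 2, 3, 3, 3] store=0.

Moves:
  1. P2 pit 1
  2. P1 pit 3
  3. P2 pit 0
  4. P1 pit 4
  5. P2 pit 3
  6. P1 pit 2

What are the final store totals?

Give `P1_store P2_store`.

Answer: 6 1

Derivation:
Move 1: P2 pit1 -> P1=[3,5,2,5,3,4](0) P2=[2,0,3,4,4,3](0)
Move 2: P1 pit3 -> P1=[3,5,2,0,4,5](1) P2=[3,1,3,4,4,3](0)
Move 3: P2 pit0 -> P1=[3,5,2,0,4,5](1) P2=[0,2,4,5,4,3](0)
Move 4: P1 pit4 -> P1=[3,5,2,0,0,6](2) P2=[1,3,4,5,4,3](0)
Move 5: P2 pit3 -> P1=[4,6,2,0,0,6](2) P2=[1,3,4,0,5,4](1)
Move 6: P1 pit2 -> P1=[4,6,0,1,0,6](6) P2=[1,0,4,0,5,4](1)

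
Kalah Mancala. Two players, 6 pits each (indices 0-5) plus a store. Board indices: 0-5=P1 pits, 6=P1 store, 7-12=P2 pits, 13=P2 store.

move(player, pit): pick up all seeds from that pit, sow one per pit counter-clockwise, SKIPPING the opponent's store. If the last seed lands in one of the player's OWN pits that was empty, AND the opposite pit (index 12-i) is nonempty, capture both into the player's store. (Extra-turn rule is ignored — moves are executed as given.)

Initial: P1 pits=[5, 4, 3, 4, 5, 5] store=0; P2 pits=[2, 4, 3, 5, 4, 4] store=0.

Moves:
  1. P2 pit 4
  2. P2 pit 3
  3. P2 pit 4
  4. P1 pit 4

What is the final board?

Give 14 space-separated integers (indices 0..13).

Answer: 7 6 3 4 0 6 1 3 5 4 0 0 7 2

Derivation:
Move 1: P2 pit4 -> P1=[6,5,3,4,5,5](0) P2=[2,4,3,5,0,5](1)
Move 2: P2 pit3 -> P1=[7,6,3,4,5,5](0) P2=[2,4,3,0,1,6](2)
Move 3: P2 pit4 -> P1=[7,6,3,4,5,5](0) P2=[2,4,3,0,0,7](2)
Move 4: P1 pit4 -> P1=[7,6,3,4,0,6](1) P2=[3,5,4,0,0,7](2)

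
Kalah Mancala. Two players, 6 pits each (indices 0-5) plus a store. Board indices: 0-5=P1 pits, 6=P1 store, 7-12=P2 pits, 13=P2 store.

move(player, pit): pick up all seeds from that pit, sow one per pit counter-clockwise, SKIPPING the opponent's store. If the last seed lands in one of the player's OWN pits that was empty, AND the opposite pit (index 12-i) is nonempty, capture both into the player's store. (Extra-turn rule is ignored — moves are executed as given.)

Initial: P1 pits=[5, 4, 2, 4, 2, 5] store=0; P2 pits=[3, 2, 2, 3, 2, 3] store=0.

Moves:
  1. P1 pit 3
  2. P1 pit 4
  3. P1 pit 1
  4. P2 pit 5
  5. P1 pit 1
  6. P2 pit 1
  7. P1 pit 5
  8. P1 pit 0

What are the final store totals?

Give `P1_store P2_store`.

Answer: 4 1

Derivation:
Move 1: P1 pit3 -> P1=[5,4,2,0,3,6](1) P2=[4,2,2,3,2,3](0)
Move 2: P1 pit4 -> P1=[5,4,2,0,0,7](2) P2=[5,2,2,3,2,3](0)
Move 3: P1 pit1 -> P1=[5,0,3,1,1,8](2) P2=[5,2,2,3,2,3](0)
Move 4: P2 pit5 -> P1=[6,1,3,1,1,8](2) P2=[5,2,2,3,2,0](1)
Move 5: P1 pit1 -> P1=[6,0,4,1,1,8](2) P2=[5,2,2,3,2,0](1)
Move 6: P2 pit1 -> P1=[6,0,4,1,1,8](2) P2=[5,0,3,4,2,0](1)
Move 7: P1 pit5 -> P1=[7,0,4,1,1,0](3) P2=[6,1,4,5,3,1](1)
Move 8: P1 pit0 -> P1=[0,1,5,2,2,1](4) P2=[7,1,4,5,3,1](1)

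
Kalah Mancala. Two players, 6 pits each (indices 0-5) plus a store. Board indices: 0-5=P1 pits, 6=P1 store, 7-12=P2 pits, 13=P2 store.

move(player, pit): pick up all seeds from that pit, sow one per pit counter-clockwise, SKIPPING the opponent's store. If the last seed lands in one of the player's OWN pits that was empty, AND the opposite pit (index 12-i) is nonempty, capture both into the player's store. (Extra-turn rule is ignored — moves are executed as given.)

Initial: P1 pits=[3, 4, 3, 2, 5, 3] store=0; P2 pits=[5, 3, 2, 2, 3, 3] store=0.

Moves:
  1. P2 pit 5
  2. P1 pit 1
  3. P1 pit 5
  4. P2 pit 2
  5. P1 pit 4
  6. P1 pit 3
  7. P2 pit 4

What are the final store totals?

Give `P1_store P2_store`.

Answer: 4 7

Derivation:
Move 1: P2 pit5 -> P1=[4,5,3,2,5,3](0) P2=[5,3,2,2,3,0](1)
Move 2: P1 pit1 -> P1=[4,0,4,3,6,4](1) P2=[5,3,2,2,3,0](1)
Move 3: P1 pit5 -> P1=[4,0,4,3,6,0](2) P2=[6,4,3,2,3,0](1)
Move 4: P2 pit2 -> P1=[0,0,4,3,6,0](2) P2=[6,4,0,3,4,0](6)
Move 5: P1 pit4 -> P1=[0,0,4,3,0,1](3) P2=[7,5,1,4,4,0](6)
Move 6: P1 pit3 -> P1=[0,0,4,0,1,2](4) P2=[7,5,1,4,4,0](6)
Move 7: P2 pit4 -> P1=[1,1,4,0,1,2](4) P2=[7,5,1,4,0,1](7)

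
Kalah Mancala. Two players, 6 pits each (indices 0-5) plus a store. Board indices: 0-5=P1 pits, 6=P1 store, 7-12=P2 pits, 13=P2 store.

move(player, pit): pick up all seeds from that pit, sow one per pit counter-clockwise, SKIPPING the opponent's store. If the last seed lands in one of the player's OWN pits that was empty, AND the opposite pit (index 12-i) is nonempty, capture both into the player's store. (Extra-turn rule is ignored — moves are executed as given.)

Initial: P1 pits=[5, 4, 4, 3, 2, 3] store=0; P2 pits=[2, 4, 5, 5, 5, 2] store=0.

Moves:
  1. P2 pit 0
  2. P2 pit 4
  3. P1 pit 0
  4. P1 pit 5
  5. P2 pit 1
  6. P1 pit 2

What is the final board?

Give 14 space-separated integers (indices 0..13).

Move 1: P2 pit0 -> P1=[5,4,4,3,2,3](0) P2=[0,5,6,5,5,2](0)
Move 2: P2 pit4 -> P1=[6,5,5,3,2,3](0) P2=[0,5,6,5,0,3](1)
Move 3: P1 pit0 -> P1=[0,6,6,4,3,4](1) P2=[0,5,6,5,0,3](1)
Move 4: P1 pit5 -> P1=[0,6,6,4,3,0](2) P2=[1,6,7,5,0,3](1)
Move 5: P2 pit1 -> P1=[1,6,6,4,3,0](2) P2=[1,0,8,6,1,4](2)
Move 6: P1 pit2 -> P1=[1,6,0,5,4,1](3) P2=[2,1,8,6,1,4](2)

Answer: 1 6 0 5 4 1 3 2 1 8 6 1 4 2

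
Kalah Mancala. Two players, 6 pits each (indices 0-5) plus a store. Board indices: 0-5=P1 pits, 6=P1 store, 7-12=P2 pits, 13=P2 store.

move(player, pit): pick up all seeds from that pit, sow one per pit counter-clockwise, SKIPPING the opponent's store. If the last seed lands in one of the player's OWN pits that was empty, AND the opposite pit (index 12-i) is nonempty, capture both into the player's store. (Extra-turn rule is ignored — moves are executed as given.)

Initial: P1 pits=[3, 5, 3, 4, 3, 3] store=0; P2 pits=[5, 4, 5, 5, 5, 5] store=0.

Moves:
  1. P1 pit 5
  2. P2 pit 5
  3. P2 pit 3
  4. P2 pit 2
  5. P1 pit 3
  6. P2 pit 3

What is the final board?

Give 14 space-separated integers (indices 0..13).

Answer: 6 7 4 0 4 1 2 7 6 0 0 8 2 3

Derivation:
Move 1: P1 pit5 -> P1=[3,5,3,4,3,0](1) P2=[6,5,5,5,5,5](0)
Move 2: P2 pit5 -> P1=[4,6,4,5,3,0](1) P2=[6,5,5,5,5,0](1)
Move 3: P2 pit3 -> P1=[5,7,4,5,3,0](1) P2=[6,5,5,0,6,1](2)
Move 4: P2 pit2 -> P1=[6,7,4,5,3,0](1) P2=[6,5,0,1,7,2](3)
Move 5: P1 pit3 -> P1=[6,7,4,0,4,1](2) P2=[7,6,0,1,7,2](3)
Move 6: P2 pit3 -> P1=[6,7,4,0,4,1](2) P2=[7,6,0,0,8,2](3)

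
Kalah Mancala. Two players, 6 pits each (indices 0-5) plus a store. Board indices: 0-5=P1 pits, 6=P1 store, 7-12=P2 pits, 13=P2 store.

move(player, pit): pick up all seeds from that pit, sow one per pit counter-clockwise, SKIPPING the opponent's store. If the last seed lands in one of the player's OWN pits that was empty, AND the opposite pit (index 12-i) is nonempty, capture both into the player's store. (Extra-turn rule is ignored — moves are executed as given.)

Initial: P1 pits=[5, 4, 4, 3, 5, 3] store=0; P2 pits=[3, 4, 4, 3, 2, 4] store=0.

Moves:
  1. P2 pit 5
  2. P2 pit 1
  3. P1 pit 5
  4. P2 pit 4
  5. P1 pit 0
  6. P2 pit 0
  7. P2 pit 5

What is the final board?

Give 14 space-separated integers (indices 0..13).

Move 1: P2 pit5 -> P1=[6,5,5,3,5,3](0) P2=[3,4,4,3,2,0](1)
Move 2: P2 pit1 -> P1=[0,5,5,3,5,3](0) P2=[3,0,5,4,3,0](8)
Move 3: P1 pit5 -> P1=[0,5,5,3,5,0](1) P2=[4,1,5,4,3,0](8)
Move 4: P2 pit4 -> P1=[1,5,5,3,5,0](1) P2=[4,1,5,4,0,1](9)
Move 5: P1 pit0 -> P1=[0,6,5,3,5,0](1) P2=[4,1,5,4,0,1](9)
Move 6: P2 pit0 -> P1=[0,0,5,3,5,0](1) P2=[0,2,6,5,0,1](16)
Move 7: P2 pit5 -> P1=[0,0,5,3,5,0](1) P2=[0,2,6,5,0,0](17)

Answer: 0 0 5 3 5 0 1 0 2 6 5 0 0 17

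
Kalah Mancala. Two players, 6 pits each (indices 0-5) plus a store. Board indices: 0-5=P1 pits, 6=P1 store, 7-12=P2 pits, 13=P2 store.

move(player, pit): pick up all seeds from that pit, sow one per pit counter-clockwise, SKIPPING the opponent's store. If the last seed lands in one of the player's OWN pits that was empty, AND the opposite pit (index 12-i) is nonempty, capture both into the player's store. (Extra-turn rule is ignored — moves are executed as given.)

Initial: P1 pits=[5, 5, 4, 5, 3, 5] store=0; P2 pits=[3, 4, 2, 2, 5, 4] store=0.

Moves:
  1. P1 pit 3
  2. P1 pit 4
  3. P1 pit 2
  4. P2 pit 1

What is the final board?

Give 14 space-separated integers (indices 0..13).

Answer: 6 5 0 1 1 8 3 5 0 3 3 6 5 1

Derivation:
Move 1: P1 pit3 -> P1=[5,5,4,0,4,6](1) P2=[4,5,2,2,5,4](0)
Move 2: P1 pit4 -> P1=[5,5,4,0,0,7](2) P2=[5,6,2,2,5,4](0)
Move 3: P1 pit2 -> P1=[5,5,0,1,1,8](3) P2=[5,6,2,2,5,4](0)
Move 4: P2 pit1 -> P1=[6,5,0,1,1,8](3) P2=[5,0,3,3,6,5](1)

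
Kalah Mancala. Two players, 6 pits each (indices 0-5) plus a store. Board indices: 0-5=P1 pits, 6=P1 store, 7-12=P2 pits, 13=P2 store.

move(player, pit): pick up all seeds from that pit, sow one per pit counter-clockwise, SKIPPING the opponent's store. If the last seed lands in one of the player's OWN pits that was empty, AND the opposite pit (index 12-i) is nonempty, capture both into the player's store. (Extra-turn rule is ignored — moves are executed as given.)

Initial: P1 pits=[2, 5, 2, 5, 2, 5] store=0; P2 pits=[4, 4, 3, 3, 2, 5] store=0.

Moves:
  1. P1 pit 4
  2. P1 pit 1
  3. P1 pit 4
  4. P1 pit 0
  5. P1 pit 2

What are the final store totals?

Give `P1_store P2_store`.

Move 1: P1 pit4 -> P1=[2,5,2,5,0,6](1) P2=[4,4,3,3,2,5](0)
Move 2: P1 pit1 -> P1=[2,0,3,6,1,7](2) P2=[4,4,3,3,2,5](0)
Move 3: P1 pit4 -> P1=[2,0,3,6,0,8](2) P2=[4,4,3,3,2,5](0)
Move 4: P1 pit0 -> P1=[0,1,4,6,0,8](2) P2=[4,4,3,3,2,5](0)
Move 5: P1 pit2 -> P1=[0,1,0,7,1,9](3) P2=[4,4,3,3,2,5](0)

Answer: 3 0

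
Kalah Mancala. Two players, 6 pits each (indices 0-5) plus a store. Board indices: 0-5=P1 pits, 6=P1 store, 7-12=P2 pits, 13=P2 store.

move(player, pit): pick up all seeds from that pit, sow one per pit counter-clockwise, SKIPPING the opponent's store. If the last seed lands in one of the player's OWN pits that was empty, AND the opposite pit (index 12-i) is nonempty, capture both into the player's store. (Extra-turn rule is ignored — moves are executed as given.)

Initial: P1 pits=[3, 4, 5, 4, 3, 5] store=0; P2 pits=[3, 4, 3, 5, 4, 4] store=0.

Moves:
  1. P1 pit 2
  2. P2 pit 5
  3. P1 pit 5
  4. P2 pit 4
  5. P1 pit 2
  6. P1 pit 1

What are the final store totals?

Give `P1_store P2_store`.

Answer: 3 2

Derivation:
Move 1: P1 pit2 -> P1=[3,4,0,5,4,6](1) P2=[4,4,3,5,4,4](0)
Move 2: P2 pit5 -> P1=[4,5,1,5,4,6](1) P2=[4,4,3,5,4,0](1)
Move 3: P1 pit5 -> P1=[4,5,1,5,4,0](2) P2=[5,5,4,6,5,0](1)
Move 4: P2 pit4 -> P1=[5,6,2,5,4,0](2) P2=[5,5,4,6,0,1](2)
Move 5: P1 pit2 -> P1=[5,6,0,6,5,0](2) P2=[5,5,4,6,0,1](2)
Move 6: P1 pit1 -> P1=[5,0,1,7,6,1](3) P2=[6,5,4,6,0,1](2)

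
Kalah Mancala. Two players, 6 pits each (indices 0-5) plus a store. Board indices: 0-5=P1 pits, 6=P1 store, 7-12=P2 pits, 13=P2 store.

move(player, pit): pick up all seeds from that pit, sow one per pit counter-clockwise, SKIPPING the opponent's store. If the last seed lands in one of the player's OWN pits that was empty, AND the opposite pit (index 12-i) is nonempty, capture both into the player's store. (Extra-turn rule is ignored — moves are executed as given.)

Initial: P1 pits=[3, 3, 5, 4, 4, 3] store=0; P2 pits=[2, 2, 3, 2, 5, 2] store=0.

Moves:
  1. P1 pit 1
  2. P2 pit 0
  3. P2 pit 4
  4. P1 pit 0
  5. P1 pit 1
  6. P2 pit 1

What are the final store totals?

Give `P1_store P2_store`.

Move 1: P1 pit1 -> P1=[3,0,6,5,5,3](0) P2=[2,2,3,2,5,2](0)
Move 2: P2 pit0 -> P1=[3,0,6,5,5,3](0) P2=[0,3,4,2,5,2](0)
Move 3: P2 pit4 -> P1=[4,1,7,5,5,3](0) P2=[0,3,4,2,0,3](1)
Move 4: P1 pit0 -> P1=[0,2,8,6,6,3](0) P2=[0,3,4,2,0,3](1)
Move 5: P1 pit1 -> P1=[0,0,9,7,6,3](0) P2=[0,3,4,2,0,3](1)
Move 6: P2 pit1 -> P1=[0,0,9,7,6,3](0) P2=[0,0,5,3,1,3](1)

Answer: 0 1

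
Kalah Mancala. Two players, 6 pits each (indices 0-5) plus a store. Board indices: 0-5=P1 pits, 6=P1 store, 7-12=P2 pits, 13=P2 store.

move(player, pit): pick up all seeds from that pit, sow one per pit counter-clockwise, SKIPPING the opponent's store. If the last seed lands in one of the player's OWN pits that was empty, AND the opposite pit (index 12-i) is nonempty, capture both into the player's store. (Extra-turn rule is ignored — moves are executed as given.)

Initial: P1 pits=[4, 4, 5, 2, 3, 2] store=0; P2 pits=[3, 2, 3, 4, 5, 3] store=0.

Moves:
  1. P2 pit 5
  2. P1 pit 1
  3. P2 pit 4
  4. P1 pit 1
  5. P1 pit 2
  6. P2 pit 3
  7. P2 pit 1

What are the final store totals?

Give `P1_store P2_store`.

Move 1: P2 pit5 -> P1=[5,5,5,2,3,2](0) P2=[3,2,3,4,5,0](1)
Move 2: P1 pit1 -> P1=[5,0,6,3,4,3](1) P2=[3,2,3,4,5,0](1)
Move 3: P2 pit4 -> P1=[6,1,7,3,4,3](1) P2=[3,2,3,4,0,1](2)
Move 4: P1 pit1 -> P1=[6,0,8,3,4,3](1) P2=[3,2,3,4,0,1](2)
Move 5: P1 pit2 -> P1=[6,0,0,4,5,4](2) P2=[4,3,4,5,0,1](2)
Move 6: P2 pit3 -> P1=[7,1,0,4,5,4](2) P2=[4,3,4,0,1,2](3)
Move 7: P2 pit1 -> P1=[7,1,0,4,5,4](2) P2=[4,0,5,1,2,2](3)

Answer: 2 3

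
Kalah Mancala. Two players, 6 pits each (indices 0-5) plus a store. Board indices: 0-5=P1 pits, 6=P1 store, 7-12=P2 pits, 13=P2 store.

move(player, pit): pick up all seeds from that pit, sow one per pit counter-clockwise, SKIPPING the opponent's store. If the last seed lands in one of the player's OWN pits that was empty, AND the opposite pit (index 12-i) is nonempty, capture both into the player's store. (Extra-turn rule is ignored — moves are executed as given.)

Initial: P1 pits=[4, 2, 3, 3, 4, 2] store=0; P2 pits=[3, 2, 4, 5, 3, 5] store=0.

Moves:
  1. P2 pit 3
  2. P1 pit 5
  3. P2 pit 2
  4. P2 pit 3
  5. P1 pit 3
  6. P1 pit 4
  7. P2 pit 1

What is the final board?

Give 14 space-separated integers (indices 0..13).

Move 1: P2 pit3 -> P1=[5,3,3,3,4,2](0) P2=[3,2,4,0,4,6](1)
Move 2: P1 pit5 -> P1=[5,3,3,3,4,0](1) P2=[4,2,4,0,4,6](1)
Move 3: P2 pit2 -> P1=[5,3,3,3,4,0](1) P2=[4,2,0,1,5,7](2)
Move 4: P2 pit3 -> P1=[5,3,3,3,4,0](1) P2=[4,2,0,0,6,7](2)
Move 5: P1 pit3 -> P1=[5,3,3,0,5,1](2) P2=[4,2,0,0,6,7](2)
Move 6: P1 pit4 -> P1=[5,3,3,0,0,2](3) P2=[5,3,1,0,6,7](2)
Move 7: P2 pit1 -> P1=[5,3,3,0,0,2](3) P2=[5,0,2,1,7,7](2)

Answer: 5 3 3 0 0 2 3 5 0 2 1 7 7 2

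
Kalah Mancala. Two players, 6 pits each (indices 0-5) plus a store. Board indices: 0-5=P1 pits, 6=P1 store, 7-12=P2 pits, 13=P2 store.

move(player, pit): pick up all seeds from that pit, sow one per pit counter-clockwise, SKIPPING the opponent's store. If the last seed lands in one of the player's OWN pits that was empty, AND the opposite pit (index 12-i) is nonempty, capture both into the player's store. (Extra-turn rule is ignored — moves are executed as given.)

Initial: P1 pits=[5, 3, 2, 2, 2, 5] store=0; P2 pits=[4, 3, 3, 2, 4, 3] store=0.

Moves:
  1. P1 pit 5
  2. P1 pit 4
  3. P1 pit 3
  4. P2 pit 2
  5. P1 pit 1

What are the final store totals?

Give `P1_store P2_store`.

Move 1: P1 pit5 -> P1=[5,3,2,2,2,0](1) P2=[5,4,4,3,4,3](0)
Move 2: P1 pit4 -> P1=[5,3,2,2,0,1](2) P2=[5,4,4,3,4,3](0)
Move 3: P1 pit3 -> P1=[5,3,2,0,1,2](2) P2=[5,4,4,3,4,3](0)
Move 4: P2 pit2 -> P1=[5,3,2,0,1,2](2) P2=[5,4,0,4,5,4](1)
Move 5: P1 pit1 -> P1=[5,0,3,1,2,2](2) P2=[5,4,0,4,5,4](1)

Answer: 2 1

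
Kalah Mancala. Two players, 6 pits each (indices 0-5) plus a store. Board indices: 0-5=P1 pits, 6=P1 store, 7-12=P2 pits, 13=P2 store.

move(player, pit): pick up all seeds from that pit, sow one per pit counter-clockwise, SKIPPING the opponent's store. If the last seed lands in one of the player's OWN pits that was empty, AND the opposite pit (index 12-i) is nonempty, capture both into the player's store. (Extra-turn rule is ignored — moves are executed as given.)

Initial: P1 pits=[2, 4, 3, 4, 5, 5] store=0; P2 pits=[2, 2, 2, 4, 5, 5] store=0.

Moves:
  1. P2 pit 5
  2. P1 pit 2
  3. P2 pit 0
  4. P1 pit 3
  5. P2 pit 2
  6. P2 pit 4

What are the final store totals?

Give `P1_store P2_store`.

Answer: 2 3

Derivation:
Move 1: P2 pit5 -> P1=[3,5,4,5,5,5](0) P2=[2,2,2,4,5,0](1)
Move 2: P1 pit2 -> P1=[3,5,0,6,6,6](1) P2=[2,2,2,4,5,0](1)
Move 3: P2 pit0 -> P1=[3,5,0,6,6,6](1) P2=[0,3,3,4,5,0](1)
Move 4: P1 pit3 -> P1=[3,5,0,0,7,7](2) P2=[1,4,4,4,5,0](1)
Move 5: P2 pit2 -> P1=[3,5,0,0,7,7](2) P2=[1,4,0,5,6,1](2)
Move 6: P2 pit4 -> P1=[4,6,1,1,7,7](2) P2=[1,4,0,5,0,2](3)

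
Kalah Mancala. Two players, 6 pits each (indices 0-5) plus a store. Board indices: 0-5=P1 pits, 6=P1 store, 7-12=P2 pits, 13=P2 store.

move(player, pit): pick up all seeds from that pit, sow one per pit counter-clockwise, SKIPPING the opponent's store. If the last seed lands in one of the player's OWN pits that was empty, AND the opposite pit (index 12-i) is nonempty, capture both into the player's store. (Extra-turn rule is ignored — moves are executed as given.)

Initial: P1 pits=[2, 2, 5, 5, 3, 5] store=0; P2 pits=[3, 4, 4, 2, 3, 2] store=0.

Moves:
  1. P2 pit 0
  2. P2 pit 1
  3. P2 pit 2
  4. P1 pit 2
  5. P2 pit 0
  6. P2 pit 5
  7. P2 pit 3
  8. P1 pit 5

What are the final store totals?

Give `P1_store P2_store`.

Move 1: P2 pit0 -> P1=[2,2,5,5,3,5](0) P2=[0,5,5,3,3,2](0)
Move 2: P2 pit1 -> P1=[2,2,5,5,3,5](0) P2=[0,0,6,4,4,3](1)
Move 3: P2 pit2 -> P1=[3,3,5,5,3,5](0) P2=[0,0,0,5,5,4](2)
Move 4: P1 pit2 -> P1=[3,3,0,6,4,6](1) P2=[1,0,0,5,5,4](2)
Move 5: P2 pit0 -> P1=[3,3,0,6,0,6](1) P2=[0,0,0,5,5,4](7)
Move 6: P2 pit5 -> P1=[4,4,1,6,0,6](1) P2=[0,0,0,5,5,0](8)
Move 7: P2 pit3 -> P1=[5,5,1,6,0,6](1) P2=[0,0,0,0,6,1](9)
Move 8: P1 pit5 -> P1=[5,5,1,6,0,0](2) P2=[1,1,1,1,7,1](9)

Answer: 2 9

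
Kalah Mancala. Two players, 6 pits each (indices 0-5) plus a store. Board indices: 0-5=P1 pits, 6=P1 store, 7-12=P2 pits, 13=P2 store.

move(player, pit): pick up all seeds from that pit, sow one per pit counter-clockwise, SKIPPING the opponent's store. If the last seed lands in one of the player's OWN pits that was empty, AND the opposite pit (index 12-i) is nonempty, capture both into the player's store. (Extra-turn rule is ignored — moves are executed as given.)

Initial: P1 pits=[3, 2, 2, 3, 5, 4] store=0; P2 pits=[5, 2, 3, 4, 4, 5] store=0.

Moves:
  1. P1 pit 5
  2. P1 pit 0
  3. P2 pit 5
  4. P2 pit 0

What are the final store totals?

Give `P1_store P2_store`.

Move 1: P1 pit5 -> P1=[3,2,2,3,5,0](1) P2=[6,3,4,4,4,5](0)
Move 2: P1 pit0 -> P1=[0,3,3,4,5,0](1) P2=[6,3,4,4,4,5](0)
Move 3: P2 pit5 -> P1=[1,4,4,5,5,0](1) P2=[6,3,4,4,4,0](1)
Move 4: P2 pit0 -> P1=[1,4,4,5,5,0](1) P2=[0,4,5,5,5,1](2)

Answer: 1 2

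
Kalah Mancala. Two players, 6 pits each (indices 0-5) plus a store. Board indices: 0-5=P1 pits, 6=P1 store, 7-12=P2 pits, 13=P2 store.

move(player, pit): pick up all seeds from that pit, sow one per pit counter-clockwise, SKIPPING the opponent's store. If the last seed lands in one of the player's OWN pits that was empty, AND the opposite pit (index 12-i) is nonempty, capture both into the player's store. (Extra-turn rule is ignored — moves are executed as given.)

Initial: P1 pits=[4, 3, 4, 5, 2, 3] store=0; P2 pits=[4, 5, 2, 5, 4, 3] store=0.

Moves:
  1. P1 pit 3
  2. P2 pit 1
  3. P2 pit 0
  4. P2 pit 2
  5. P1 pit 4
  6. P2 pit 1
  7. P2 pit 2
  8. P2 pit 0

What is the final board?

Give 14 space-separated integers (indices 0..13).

Answer: 5 3 4 0 0 5 2 0 1 0 9 7 6 2

Derivation:
Move 1: P1 pit3 -> P1=[4,3,4,0,3,4](1) P2=[5,6,2,5,4,3](0)
Move 2: P2 pit1 -> P1=[5,3,4,0,3,4](1) P2=[5,0,3,6,5,4](1)
Move 3: P2 pit0 -> P1=[5,3,4,0,3,4](1) P2=[0,1,4,7,6,5](1)
Move 4: P2 pit2 -> P1=[5,3,4,0,3,4](1) P2=[0,1,0,8,7,6](2)
Move 5: P1 pit4 -> P1=[5,3,4,0,0,5](2) P2=[1,1,0,8,7,6](2)
Move 6: P2 pit1 -> P1=[5,3,4,0,0,5](2) P2=[1,0,1,8,7,6](2)
Move 7: P2 pit2 -> P1=[5,3,4,0,0,5](2) P2=[1,0,0,9,7,6](2)
Move 8: P2 pit0 -> P1=[5,3,4,0,0,5](2) P2=[0,1,0,9,7,6](2)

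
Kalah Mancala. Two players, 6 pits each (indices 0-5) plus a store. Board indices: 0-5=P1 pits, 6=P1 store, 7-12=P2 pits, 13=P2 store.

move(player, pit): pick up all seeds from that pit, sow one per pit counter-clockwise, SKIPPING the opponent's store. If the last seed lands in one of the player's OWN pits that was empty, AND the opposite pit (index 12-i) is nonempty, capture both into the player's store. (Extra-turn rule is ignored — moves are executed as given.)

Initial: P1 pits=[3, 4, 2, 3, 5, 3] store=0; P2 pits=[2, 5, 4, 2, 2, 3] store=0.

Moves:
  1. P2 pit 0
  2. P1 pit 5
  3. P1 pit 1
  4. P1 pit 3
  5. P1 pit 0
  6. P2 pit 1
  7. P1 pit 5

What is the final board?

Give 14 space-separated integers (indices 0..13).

Move 1: P2 pit0 -> P1=[3,4,2,3,5,3](0) P2=[0,6,5,2,2,3](0)
Move 2: P1 pit5 -> P1=[3,4,2,3,5,0](1) P2=[1,7,5,2,2,3](0)
Move 3: P1 pit1 -> P1=[3,0,3,4,6,0](3) P2=[0,7,5,2,2,3](0)
Move 4: P1 pit3 -> P1=[3,0,3,0,7,1](4) P2=[1,7,5,2,2,3](0)
Move 5: P1 pit0 -> P1=[0,1,4,0,7,1](10) P2=[1,7,0,2,2,3](0)
Move 6: P2 pit1 -> P1=[1,2,4,0,7,1](10) P2=[1,0,1,3,3,4](1)
Move 7: P1 pit5 -> P1=[1,2,4,0,7,0](11) P2=[1,0,1,3,3,4](1)

Answer: 1 2 4 0 7 0 11 1 0 1 3 3 4 1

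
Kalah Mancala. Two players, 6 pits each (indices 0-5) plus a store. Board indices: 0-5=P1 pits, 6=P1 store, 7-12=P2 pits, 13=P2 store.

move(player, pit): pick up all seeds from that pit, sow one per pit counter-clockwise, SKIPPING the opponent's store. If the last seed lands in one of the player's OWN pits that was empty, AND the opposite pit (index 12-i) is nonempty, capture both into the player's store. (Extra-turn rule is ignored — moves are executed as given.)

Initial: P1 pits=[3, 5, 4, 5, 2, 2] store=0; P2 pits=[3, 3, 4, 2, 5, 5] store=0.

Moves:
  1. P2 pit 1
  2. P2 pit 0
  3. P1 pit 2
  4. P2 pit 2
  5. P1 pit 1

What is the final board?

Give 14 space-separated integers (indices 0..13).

Move 1: P2 pit1 -> P1=[3,5,4,5,2,2](0) P2=[3,0,5,3,6,5](0)
Move 2: P2 pit0 -> P1=[3,5,4,5,2,2](0) P2=[0,1,6,4,6,5](0)
Move 3: P1 pit2 -> P1=[3,5,0,6,3,3](1) P2=[0,1,6,4,6,5](0)
Move 4: P2 pit2 -> P1=[4,6,0,6,3,3](1) P2=[0,1,0,5,7,6](1)
Move 5: P1 pit1 -> P1=[4,0,1,7,4,4](2) P2=[1,1,0,5,7,6](1)

Answer: 4 0 1 7 4 4 2 1 1 0 5 7 6 1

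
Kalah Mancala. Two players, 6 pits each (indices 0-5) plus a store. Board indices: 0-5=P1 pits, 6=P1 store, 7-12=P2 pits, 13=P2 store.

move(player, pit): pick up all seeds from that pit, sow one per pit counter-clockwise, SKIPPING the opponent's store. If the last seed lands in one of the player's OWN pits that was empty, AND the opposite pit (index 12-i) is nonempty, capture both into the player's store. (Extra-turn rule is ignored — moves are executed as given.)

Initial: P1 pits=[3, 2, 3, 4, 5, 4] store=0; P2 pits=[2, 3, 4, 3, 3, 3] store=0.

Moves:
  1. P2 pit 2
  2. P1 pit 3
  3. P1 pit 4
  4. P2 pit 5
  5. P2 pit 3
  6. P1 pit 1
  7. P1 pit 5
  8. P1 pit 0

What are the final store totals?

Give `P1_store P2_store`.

Answer: 9 3

Derivation:
Move 1: P2 pit2 -> P1=[3,2,3,4,5,4](0) P2=[2,3,0,4,4,4](1)
Move 2: P1 pit3 -> P1=[3,2,3,0,6,5](1) P2=[3,3,0,4,4,4](1)
Move 3: P1 pit4 -> P1=[3,2,3,0,0,6](2) P2=[4,4,1,5,4,4](1)
Move 4: P2 pit5 -> P1=[4,3,4,0,0,6](2) P2=[4,4,1,5,4,0](2)
Move 5: P2 pit3 -> P1=[5,4,4,0,0,6](2) P2=[4,4,1,0,5,1](3)
Move 6: P1 pit1 -> P1=[5,0,5,1,1,7](2) P2=[4,4,1,0,5,1](3)
Move 7: P1 pit5 -> P1=[5,0,5,1,1,0](3) P2=[5,5,2,1,6,2](3)
Move 8: P1 pit0 -> P1=[0,1,6,2,2,0](9) P2=[0,5,2,1,6,2](3)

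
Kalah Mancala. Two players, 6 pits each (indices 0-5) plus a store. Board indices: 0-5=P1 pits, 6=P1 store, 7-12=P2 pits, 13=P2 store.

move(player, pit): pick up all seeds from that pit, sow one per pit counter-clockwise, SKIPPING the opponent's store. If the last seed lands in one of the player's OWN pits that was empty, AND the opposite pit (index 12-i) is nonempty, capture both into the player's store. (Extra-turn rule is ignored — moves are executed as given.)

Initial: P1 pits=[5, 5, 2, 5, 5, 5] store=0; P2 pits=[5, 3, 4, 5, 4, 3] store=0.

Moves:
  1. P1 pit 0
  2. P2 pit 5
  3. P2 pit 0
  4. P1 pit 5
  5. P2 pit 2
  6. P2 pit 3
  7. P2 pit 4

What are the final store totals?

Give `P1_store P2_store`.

Move 1: P1 pit0 -> P1=[0,6,3,6,6,6](0) P2=[5,3,4,5,4,3](0)
Move 2: P2 pit5 -> P1=[1,7,3,6,6,6](0) P2=[5,3,4,5,4,0](1)
Move 3: P2 pit0 -> P1=[0,7,3,6,6,6](0) P2=[0,4,5,6,5,0](3)
Move 4: P1 pit5 -> P1=[0,7,3,6,6,0](1) P2=[1,5,6,7,6,0](3)
Move 5: P2 pit2 -> P1=[1,8,3,6,6,0](1) P2=[1,5,0,8,7,1](4)
Move 6: P2 pit3 -> P1=[2,9,4,7,7,0](1) P2=[1,5,0,0,8,2](5)
Move 7: P2 pit4 -> P1=[3,10,5,8,8,1](1) P2=[1,5,0,0,0,3](6)

Answer: 1 6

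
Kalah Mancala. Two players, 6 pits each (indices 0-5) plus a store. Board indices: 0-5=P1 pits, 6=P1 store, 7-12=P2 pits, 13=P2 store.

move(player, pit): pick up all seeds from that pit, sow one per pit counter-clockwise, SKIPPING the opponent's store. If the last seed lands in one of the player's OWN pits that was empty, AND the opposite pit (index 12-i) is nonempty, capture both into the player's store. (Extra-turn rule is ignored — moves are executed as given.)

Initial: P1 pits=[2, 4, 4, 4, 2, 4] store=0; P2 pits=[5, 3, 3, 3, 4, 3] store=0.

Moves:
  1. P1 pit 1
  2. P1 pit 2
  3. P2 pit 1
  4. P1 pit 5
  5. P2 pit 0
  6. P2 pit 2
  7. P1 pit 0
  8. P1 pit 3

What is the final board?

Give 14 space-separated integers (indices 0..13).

Answer: 0 2 1 0 6 1 3 1 3 1 8 8 5 2

Derivation:
Move 1: P1 pit1 -> P1=[2,0,5,5,3,5](0) P2=[5,3,3,3,4,3](0)
Move 2: P1 pit2 -> P1=[2,0,0,6,4,6](1) P2=[6,3,3,3,4,3](0)
Move 3: P2 pit1 -> P1=[2,0,0,6,4,6](1) P2=[6,0,4,4,5,3](0)
Move 4: P1 pit5 -> P1=[2,0,0,6,4,0](2) P2=[7,1,5,5,6,3](0)
Move 5: P2 pit0 -> P1=[3,0,0,6,4,0](2) P2=[0,2,6,6,7,4](1)
Move 6: P2 pit2 -> P1=[4,1,0,6,4,0](2) P2=[0,2,0,7,8,5](2)
Move 7: P1 pit0 -> P1=[0,2,1,7,5,0](2) P2=[0,2,0,7,8,5](2)
Move 8: P1 pit3 -> P1=[0,2,1,0,6,1](3) P2=[1,3,1,8,8,5](2)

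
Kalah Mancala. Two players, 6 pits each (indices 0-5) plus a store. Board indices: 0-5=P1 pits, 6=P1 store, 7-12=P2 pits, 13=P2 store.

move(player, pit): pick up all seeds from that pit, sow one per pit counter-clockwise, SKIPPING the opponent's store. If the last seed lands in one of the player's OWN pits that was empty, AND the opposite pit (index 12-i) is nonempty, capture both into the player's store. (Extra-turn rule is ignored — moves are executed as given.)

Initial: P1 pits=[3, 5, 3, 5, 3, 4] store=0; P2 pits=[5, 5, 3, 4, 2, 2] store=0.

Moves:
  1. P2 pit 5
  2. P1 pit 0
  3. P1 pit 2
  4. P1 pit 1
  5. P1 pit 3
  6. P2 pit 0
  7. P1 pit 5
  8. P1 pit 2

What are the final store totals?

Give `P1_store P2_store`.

Answer: 11 2

Derivation:
Move 1: P2 pit5 -> P1=[4,5,3,5,3,4](0) P2=[5,5,3,4,2,0](1)
Move 2: P1 pit0 -> P1=[0,6,4,6,4,4](0) P2=[5,5,3,4,2,0](1)
Move 3: P1 pit2 -> P1=[0,6,0,7,5,5](1) P2=[5,5,3,4,2,0](1)
Move 4: P1 pit1 -> P1=[0,0,1,8,6,6](2) P2=[6,5,3,4,2,0](1)
Move 5: P1 pit3 -> P1=[0,0,1,0,7,7](3) P2=[7,6,4,5,3,0](1)
Move 6: P2 pit0 -> P1=[1,0,1,0,7,7](3) P2=[0,7,5,6,4,1](2)
Move 7: P1 pit5 -> P1=[1,0,1,0,7,0](4) P2=[1,8,6,7,5,2](2)
Move 8: P1 pit2 -> P1=[1,0,0,0,7,0](11) P2=[1,8,0,7,5,2](2)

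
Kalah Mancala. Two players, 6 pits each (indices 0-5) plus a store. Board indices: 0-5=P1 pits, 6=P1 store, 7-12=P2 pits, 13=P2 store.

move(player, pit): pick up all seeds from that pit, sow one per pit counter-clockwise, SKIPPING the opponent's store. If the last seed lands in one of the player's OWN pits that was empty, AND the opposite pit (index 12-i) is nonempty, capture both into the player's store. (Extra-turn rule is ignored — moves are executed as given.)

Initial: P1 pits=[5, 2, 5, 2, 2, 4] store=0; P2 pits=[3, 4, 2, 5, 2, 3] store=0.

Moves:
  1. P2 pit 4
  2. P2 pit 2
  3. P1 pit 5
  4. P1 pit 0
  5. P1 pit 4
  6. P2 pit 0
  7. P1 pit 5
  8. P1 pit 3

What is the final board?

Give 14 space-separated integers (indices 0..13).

Move 1: P2 pit4 -> P1=[5,2,5,2,2,4](0) P2=[3,4,2,5,0,4](1)
Move 2: P2 pit2 -> P1=[5,0,5,2,2,4](0) P2=[3,4,0,6,0,4](4)
Move 3: P1 pit5 -> P1=[5,0,5,2,2,0](1) P2=[4,5,1,6,0,4](4)
Move 4: P1 pit0 -> P1=[0,1,6,3,3,0](6) P2=[0,5,1,6,0,4](4)
Move 5: P1 pit4 -> P1=[0,1,6,3,0,1](7) P2=[1,5,1,6,0,4](4)
Move 6: P2 pit0 -> P1=[0,1,6,3,0,1](7) P2=[0,6,1,6,0,4](4)
Move 7: P1 pit5 -> P1=[0,1,6,3,0,0](8) P2=[0,6,1,6,0,4](4)
Move 8: P1 pit3 -> P1=[0,1,6,0,1,1](9) P2=[0,6,1,6,0,4](4)

Answer: 0 1 6 0 1 1 9 0 6 1 6 0 4 4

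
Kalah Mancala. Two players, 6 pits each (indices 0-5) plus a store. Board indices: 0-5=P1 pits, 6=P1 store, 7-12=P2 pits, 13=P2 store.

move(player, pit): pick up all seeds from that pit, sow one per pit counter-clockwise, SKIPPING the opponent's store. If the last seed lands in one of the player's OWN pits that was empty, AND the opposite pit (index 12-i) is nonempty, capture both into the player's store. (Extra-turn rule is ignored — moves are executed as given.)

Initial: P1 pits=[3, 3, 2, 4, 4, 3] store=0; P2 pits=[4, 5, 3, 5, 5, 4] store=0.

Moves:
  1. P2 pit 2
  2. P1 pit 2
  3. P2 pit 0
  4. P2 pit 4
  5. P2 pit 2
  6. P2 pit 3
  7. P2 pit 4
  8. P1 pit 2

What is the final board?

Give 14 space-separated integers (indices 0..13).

Answer: 5 5 0 8 8 3 0 0 6 0 0 0 8 2

Derivation:
Move 1: P2 pit2 -> P1=[3,3,2,4,4,3](0) P2=[4,5,0,6,6,5](0)
Move 2: P1 pit2 -> P1=[3,3,0,5,5,3](0) P2=[4,5,0,6,6,5](0)
Move 3: P2 pit0 -> P1=[3,3,0,5,5,3](0) P2=[0,6,1,7,7,5](0)
Move 4: P2 pit4 -> P1=[4,4,1,6,6,3](0) P2=[0,6,1,7,0,6](1)
Move 5: P2 pit2 -> P1=[4,4,1,6,6,3](0) P2=[0,6,0,8,0,6](1)
Move 6: P2 pit3 -> P1=[5,5,2,7,7,3](0) P2=[0,6,0,0,1,7](2)
Move 7: P2 pit4 -> P1=[5,5,2,7,7,3](0) P2=[0,6,0,0,0,8](2)
Move 8: P1 pit2 -> P1=[5,5,0,8,8,3](0) P2=[0,6,0,0,0,8](2)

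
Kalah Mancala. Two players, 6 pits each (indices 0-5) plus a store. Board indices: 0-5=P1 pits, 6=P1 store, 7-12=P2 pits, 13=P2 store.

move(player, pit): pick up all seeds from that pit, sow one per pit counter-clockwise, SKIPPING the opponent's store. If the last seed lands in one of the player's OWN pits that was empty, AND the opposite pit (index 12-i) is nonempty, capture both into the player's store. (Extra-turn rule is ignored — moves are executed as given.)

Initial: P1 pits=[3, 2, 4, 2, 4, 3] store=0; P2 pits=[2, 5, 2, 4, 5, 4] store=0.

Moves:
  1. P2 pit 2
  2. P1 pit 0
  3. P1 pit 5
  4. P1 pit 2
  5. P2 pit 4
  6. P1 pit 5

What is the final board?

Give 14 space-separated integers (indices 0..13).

Answer: 1 4 1 5 5 0 3 4 6 0 5 0 5 1

Derivation:
Move 1: P2 pit2 -> P1=[3,2,4,2,4,3](0) P2=[2,5,0,5,6,4](0)
Move 2: P1 pit0 -> P1=[0,3,5,3,4,3](0) P2=[2,5,0,5,6,4](0)
Move 3: P1 pit5 -> P1=[0,3,5,3,4,0](1) P2=[3,6,0,5,6,4](0)
Move 4: P1 pit2 -> P1=[0,3,0,4,5,1](2) P2=[4,6,0,5,6,4](0)
Move 5: P2 pit4 -> P1=[1,4,1,5,5,1](2) P2=[4,6,0,5,0,5](1)
Move 6: P1 pit5 -> P1=[1,4,1,5,5,0](3) P2=[4,6,0,5,0,5](1)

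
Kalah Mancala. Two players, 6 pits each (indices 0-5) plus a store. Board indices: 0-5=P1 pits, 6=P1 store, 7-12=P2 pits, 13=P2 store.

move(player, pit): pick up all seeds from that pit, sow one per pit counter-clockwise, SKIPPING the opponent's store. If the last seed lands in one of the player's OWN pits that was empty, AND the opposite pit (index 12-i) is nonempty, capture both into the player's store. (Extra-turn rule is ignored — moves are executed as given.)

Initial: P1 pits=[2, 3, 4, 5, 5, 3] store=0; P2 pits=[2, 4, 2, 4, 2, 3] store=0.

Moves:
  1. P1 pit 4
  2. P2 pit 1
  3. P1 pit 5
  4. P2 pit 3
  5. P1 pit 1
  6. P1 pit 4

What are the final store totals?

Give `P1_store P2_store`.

Move 1: P1 pit4 -> P1=[2,3,4,5,0,4](1) P2=[3,5,3,4,2,3](0)
Move 2: P2 pit1 -> P1=[2,3,4,5,0,4](1) P2=[3,0,4,5,3,4](1)
Move 3: P1 pit5 -> P1=[2,3,4,5,0,0](2) P2=[4,1,5,5,3,4](1)
Move 4: P2 pit3 -> P1=[3,4,4,5,0,0](2) P2=[4,1,5,0,4,5](2)
Move 5: P1 pit1 -> P1=[3,0,5,6,1,0](7) P2=[0,1,5,0,4,5](2)
Move 6: P1 pit4 -> P1=[3,0,5,6,0,1](7) P2=[0,1,5,0,4,5](2)

Answer: 7 2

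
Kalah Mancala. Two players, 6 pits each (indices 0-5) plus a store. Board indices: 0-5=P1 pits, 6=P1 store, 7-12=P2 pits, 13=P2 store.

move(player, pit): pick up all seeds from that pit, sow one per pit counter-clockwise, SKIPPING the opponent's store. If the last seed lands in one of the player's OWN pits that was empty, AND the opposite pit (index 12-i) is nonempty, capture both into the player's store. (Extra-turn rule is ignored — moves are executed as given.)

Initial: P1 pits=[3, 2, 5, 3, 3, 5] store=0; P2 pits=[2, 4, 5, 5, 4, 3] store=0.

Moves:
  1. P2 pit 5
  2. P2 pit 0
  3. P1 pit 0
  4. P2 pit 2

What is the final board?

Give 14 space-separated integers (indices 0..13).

Move 1: P2 pit5 -> P1=[4,3,5,3,3,5](0) P2=[2,4,5,5,4,0](1)
Move 2: P2 pit0 -> P1=[4,3,5,3,3,5](0) P2=[0,5,6,5,4,0](1)
Move 3: P1 pit0 -> P1=[0,4,6,4,4,5](0) P2=[0,5,6,5,4,0](1)
Move 4: P2 pit2 -> P1=[1,5,6,4,4,5](0) P2=[0,5,0,6,5,1](2)

Answer: 1 5 6 4 4 5 0 0 5 0 6 5 1 2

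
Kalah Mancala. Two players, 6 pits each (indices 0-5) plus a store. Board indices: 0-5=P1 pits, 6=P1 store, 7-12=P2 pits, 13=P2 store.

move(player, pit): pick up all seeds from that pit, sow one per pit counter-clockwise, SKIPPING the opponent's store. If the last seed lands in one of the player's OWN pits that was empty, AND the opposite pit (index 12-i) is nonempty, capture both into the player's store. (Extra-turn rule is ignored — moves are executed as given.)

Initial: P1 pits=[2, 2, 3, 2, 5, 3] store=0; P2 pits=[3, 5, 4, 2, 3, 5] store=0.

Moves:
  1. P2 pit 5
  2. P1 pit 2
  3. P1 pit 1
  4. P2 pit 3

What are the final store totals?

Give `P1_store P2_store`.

Answer: 1 5

Derivation:
Move 1: P2 pit5 -> P1=[3,3,4,3,5,3](0) P2=[3,5,4,2,3,0](1)
Move 2: P1 pit2 -> P1=[3,3,0,4,6,4](1) P2=[3,5,4,2,3,0](1)
Move 3: P1 pit1 -> P1=[3,0,1,5,7,4](1) P2=[3,5,4,2,3,0](1)
Move 4: P2 pit3 -> P1=[0,0,1,5,7,4](1) P2=[3,5,4,0,4,0](5)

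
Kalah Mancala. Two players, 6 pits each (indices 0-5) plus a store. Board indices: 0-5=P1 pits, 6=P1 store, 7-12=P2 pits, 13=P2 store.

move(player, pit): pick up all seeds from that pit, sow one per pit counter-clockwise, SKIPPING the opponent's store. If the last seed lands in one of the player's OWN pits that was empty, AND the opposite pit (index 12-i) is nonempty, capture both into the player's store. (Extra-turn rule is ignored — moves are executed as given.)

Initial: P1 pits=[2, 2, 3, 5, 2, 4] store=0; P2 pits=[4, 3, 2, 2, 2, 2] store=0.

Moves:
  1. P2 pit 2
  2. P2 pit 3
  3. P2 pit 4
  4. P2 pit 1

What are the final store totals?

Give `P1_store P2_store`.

Move 1: P2 pit2 -> P1=[2,2,3,5,2,4](0) P2=[4,3,0,3,3,2](0)
Move 2: P2 pit3 -> P1=[2,2,3,5,2,4](0) P2=[4,3,0,0,4,3](1)
Move 3: P2 pit4 -> P1=[3,3,3,5,2,4](0) P2=[4,3,0,0,0,4](2)
Move 4: P2 pit1 -> P1=[3,0,3,5,2,4](0) P2=[4,0,1,1,0,4](6)

Answer: 0 6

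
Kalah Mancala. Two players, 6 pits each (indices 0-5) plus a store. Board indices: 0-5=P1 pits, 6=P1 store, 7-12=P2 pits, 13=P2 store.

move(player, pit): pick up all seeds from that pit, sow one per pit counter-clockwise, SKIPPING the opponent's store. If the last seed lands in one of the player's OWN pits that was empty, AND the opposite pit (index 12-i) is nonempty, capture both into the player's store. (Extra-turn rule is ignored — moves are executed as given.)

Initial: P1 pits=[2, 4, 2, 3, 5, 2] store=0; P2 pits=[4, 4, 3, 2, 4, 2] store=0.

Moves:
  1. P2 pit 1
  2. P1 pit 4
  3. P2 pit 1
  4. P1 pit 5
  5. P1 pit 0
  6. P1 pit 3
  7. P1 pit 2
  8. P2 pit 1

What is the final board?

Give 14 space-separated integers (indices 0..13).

Answer: 0 5 0 1 2 2 3 6 0 7 3 5 3 0

Derivation:
Move 1: P2 pit1 -> P1=[2,4,2,3,5,2](0) P2=[4,0,4,3,5,3](0)
Move 2: P1 pit4 -> P1=[2,4,2,3,0,3](1) P2=[5,1,5,3,5,3](0)
Move 3: P2 pit1 -> P1=[2,4,2,3,0,3](1) P2=[5,0,6,3,5,3](0)
Move 4: P1 pit5 -> P1=[2,4,2,3,0,0](2) P2=[6,1,6,3,5,3](0)
Move 5: P1 pit0 -> P1=[0,5,3,3,0,0](2) P2=[6,1,6,3,5,3](0)
Move 6: P1 pit3 -> P1=[0,5,3,0,1,1](3) P2=[6,1,6,3,5,3](0)
Move 7: P1 pit2 -> P1=[0,5,0,1,2,2](3) P2=[6,1,6,3,5,3](0)
Move 8: P2 pit1 -> P1=[0,5,0,1,2,2](3) P2=[6,0,7,3,5,3](0)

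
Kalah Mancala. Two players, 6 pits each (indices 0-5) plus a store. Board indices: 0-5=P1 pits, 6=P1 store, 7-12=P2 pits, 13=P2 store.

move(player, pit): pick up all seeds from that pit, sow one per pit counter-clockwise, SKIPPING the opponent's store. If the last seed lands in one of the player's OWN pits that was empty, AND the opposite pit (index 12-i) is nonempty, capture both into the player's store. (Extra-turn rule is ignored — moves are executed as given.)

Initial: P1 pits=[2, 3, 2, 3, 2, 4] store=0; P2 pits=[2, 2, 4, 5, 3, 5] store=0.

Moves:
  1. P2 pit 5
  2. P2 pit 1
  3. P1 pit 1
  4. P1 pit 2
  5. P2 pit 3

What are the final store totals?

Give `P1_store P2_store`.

Move 1: P2 pit5 -> P1=[3,4,3,4,2,4](0) P2=[2,2,4,5,3,0](1)
Move 2: P2 pit1 -> P1=[3,4,3,4,2,4](0) P2=[2,0,5,6,3,0](1)
Move 3: P1 pit1 -> P1=[3,0,4,5,3,5](0) P2=[2,0,5,6,3,0](1)
Move 4: P1 pit2 -> P1=[3,0,0,6,4,6](1) P2=[2,0,5,6,3,0](1)
Move 5: P2 pit3 -> P1=[4,1,1,6,4,6](1) P2=[2,0,5,0,4,1](2)

Answer: 1 2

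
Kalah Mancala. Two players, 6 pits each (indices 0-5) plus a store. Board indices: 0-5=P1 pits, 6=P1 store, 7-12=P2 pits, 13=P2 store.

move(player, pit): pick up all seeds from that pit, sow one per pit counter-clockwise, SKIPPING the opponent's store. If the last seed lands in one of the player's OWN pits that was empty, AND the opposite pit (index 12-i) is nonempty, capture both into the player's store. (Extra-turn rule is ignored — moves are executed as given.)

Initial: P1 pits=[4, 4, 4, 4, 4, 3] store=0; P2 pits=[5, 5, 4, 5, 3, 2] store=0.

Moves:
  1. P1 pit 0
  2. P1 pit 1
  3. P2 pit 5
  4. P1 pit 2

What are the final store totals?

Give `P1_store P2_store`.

Answer: 2 1

Derivation:
Move 1: P1 pit0 -> P1=[0,5,5,5,5,3](0) P2=[5,5,4,5,3,2](0)
Move 2: P1 pit1 -> P1=[0,0,6,6,6,4](1) P2=[5,5,4,5,3,2](0)
Move 3: P2 pit5 -> P1=[1,0,6,6,6,4](1) P2=[5,5,4,5,3,0](1)
Move 4: P1 pit2 -> P1=[1,0,0,7,7,5](2) P2=[6,6,4,5,3,0](1)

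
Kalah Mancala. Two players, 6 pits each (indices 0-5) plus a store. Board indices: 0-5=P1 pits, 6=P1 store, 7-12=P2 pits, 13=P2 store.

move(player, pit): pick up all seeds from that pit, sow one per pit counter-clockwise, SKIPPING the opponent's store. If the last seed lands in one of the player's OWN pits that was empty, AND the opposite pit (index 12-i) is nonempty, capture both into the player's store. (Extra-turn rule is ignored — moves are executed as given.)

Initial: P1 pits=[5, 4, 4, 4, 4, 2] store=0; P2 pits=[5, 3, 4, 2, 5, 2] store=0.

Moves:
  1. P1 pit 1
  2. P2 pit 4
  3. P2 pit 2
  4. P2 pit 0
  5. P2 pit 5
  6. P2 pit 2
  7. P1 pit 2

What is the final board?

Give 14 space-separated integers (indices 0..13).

Move 1: P1 pit1 -> P1=[5,0,5,5,5,3](0) P2=[5,3,4,2,5,2](0)
Move 2: P2 pit4 -> P1=[6,1,6,5,5,3](0) P2=[5,3,4,2,0,3](1)
Move 3: P2 pit2 -> P1=[6,1,6,5,5,3](0) P2=[5,3,0,3,1,4](2)
Move 4: P2 pit0 -> P1=[6,1,6,5,5,3](0) P2=[0,4,1,4,2,5](2)
Move 5: P2 pit5 -> P1=[7,2,7,6,5,3](0) P2=[0,4,1,4,2,0](3)
Move 6: P2 pit2 -> P1=[7,2,7,6,5,3](0) P2=[0,4,0,5,2,0](3)
Move 7: P1 pit2 -> P1=[7,2,0,7,6,4](1) P2=[1,5,1,5,2,0](3)

Answer: 7 2 0 7 6 4 1 1 5 1 5 2 0 3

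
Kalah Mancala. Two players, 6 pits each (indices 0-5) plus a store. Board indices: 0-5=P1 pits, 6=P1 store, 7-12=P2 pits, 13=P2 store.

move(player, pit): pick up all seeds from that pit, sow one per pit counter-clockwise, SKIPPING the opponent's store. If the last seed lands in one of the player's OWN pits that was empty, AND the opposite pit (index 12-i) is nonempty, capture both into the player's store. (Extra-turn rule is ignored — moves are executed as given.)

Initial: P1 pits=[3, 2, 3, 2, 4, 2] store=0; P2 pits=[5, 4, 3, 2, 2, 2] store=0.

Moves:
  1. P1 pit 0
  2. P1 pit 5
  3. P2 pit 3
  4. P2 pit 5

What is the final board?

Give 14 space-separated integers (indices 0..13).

Move 1: P1 pit0 -> P1=[0,3,4,3,4,2](0) P2=[5,4,3,2,2,2](0)
Move 2: P1 pit5 -> P1=[0,3,4,3,4,0](1) P2=[6,4,3,2,2,2](0)
Move 3: P2 pit3 -> P1=[0,3,4,3,4,0](1) P2=[6,4,3,0,3,3](0)
Move 4: P2 pit5 -> P1=[1,4,4,3,4,0](1) P2=[6,4,3,0,3,0](1)

Answer: 1 4 4 3 4 0 1 6 4 3 0 3 0 1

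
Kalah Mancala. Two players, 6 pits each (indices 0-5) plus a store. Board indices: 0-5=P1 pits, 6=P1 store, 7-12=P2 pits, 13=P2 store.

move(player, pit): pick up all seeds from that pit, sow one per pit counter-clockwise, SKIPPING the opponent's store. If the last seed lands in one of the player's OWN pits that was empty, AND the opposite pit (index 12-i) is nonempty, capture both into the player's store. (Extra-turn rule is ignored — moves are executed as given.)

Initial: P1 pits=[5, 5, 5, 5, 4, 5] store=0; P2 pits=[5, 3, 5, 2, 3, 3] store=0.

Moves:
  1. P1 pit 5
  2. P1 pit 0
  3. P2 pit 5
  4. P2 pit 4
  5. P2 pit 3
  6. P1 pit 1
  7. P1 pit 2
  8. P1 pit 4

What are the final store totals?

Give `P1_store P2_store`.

Answer: 11 3

Derivation:
Move 1: P1 pit5 -> P1=[5,5,5,5,4,0](1) P2=[6,4,6,3,3,3](0)
Move 2: P1 pit0 -> P1=[0,6,6,6,5,0](8) P2=[0,4,6,3,3,3](0)
Move 3: P2 pit5 -> P1=[1,7,6,6,5,0](8) P2=[0,4,6,3,3,0](1)
Move 4: P2 pit4 -> P1=[2,7,6,6,5,0](8) P2=[0,4,6,3,0,1](2)
Move 5: P2 pit3 -> P1=[2,7,6,6,5,0](8) P2=[0,4,6,0,1,2](3)
Move 6: P1 pit1 -> P1=[2,0,7,7,6,1](9) P2=[1,5,6,0,1,2](3)
Move 7: P1 pit2 -> P1=[2,0,0,8,7,2](10) P2=[2,6,7,0,1,2](3)
Move 8: P1 pit4 -> P1=[2,0,0,8,0,3](11) P2=[3,7,8,1,2,2](3)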